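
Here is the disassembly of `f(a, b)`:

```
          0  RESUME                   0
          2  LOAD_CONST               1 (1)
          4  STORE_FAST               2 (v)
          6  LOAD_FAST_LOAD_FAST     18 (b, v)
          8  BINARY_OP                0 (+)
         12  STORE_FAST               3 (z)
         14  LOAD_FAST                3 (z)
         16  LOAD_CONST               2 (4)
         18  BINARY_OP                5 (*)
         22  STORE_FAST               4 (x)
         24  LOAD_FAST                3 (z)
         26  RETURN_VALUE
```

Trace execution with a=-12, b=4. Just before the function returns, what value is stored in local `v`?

1

LOAD_CONST → push 1. Stack: [1]
STORE_FAST v → v=1. Stack: []
LOAD_FAST_LOAD_FAST b,v → push 4,1. Stack: [4, 1]
BINARY_OP + → 4 + 1 = 5. Stack: [5]
STORE_FAST z → z=5. Stack: []
LOAD_FAST z → push 5. Stack: [5]
LOAD_CONST → push 4. Stack: [5, 4]
BINARY_OP * → 5 * 4 = 20. Stack: [20]
STORE_FAST x → x=20. Stack: []
LOAD_FAST z → push 5. Stack: [5]
RETURN_VALUE → return 5.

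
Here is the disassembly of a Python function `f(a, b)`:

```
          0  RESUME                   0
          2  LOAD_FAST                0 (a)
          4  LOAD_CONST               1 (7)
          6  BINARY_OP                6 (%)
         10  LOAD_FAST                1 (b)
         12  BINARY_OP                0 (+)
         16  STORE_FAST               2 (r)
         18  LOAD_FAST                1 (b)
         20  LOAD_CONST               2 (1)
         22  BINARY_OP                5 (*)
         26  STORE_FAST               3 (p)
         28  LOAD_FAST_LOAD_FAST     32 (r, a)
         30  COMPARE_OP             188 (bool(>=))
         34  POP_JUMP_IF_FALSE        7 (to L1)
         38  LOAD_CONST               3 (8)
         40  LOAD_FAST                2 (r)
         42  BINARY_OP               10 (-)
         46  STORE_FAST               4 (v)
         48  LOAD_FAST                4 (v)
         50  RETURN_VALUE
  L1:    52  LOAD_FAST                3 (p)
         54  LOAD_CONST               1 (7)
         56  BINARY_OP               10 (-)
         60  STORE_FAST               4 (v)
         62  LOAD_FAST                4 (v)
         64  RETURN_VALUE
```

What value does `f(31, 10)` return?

LOAD_FAST a → push 31. Stack: [31]
LOAD_CONST → push 7. Stack: [31, 7]
BINARY_OP % → 31 % 7 = 3. Stack: [3]
LOAD_FAST b → push 10. Stack: [3, 10]
BINARY_OP + → 3 + 10 = 13. Stack: [13]
STORE_FAST r → r=13. Stack: []
LOAD_FAST b → push 10. Stack: [10]
LOAD_CONST → push 1. Stack: [10, 1]
BINARY_OP * → 10 * 1 = 10. Stack: [10]
STORE_FAST p → p=10. Stack: []
LOAD_FAST_LOAD_FAST r,a → push 13,31. Stack: [13, 31]
COMPARE_OP bool(>=) → 13 vs 31 = False. Stack: [False]
POP_JUMP_IF_FALSE → pop False; jump. Stack: []
LOAD_FAST p → push 10. Stack: [10]
LOAD_CONST → push 7. Stack: [10, 7]
BINARY_OP - → 10 - 7 = 3. Stack: [3]
STORE_FAST v → v=3. Stack: []
LOAD_FAST v → push 3. Stack: [3]
RETURN_VALUE → return 3.

3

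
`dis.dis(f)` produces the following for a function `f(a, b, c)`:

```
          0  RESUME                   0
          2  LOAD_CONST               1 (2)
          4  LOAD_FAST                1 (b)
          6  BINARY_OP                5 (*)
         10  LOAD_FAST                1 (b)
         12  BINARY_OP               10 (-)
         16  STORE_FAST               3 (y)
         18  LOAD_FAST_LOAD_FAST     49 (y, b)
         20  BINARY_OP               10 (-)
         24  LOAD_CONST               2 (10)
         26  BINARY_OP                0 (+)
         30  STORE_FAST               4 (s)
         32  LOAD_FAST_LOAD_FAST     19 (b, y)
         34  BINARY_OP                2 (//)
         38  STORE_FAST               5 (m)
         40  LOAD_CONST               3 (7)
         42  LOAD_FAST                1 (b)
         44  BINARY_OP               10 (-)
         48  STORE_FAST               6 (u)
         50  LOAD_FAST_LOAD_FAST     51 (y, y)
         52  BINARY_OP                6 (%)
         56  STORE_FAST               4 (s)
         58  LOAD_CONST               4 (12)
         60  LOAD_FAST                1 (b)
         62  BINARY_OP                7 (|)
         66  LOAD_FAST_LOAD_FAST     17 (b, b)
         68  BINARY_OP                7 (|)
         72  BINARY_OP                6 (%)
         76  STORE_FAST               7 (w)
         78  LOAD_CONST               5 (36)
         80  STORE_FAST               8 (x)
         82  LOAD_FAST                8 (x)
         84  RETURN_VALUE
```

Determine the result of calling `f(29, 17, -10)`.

LOAD_CONST → push 2. Stack: [2]
LOAD_FAST b → push 17. Stack: [2, 17]
BINARY_OP * → 2 * 17 = 34. Stack: [34]
LOAD_FAST b → push 17. Stack: [34, 17]
BINARY_OP - → 34 - 17 = 17. Stack: [17]
STORE_FAST y → y=17. Stack: []
LOAD_FAST_LOAD_FAST y,b → push 17,17. Stack: [17, 17]
BINARY_OP - → 17 - 17 = 0. Stack: [0]
LOAD_CONST → push 10. Stack: [0, 10]
BINARY_OP + → 0 + 10 = 10. Stack: [10]
STORE_FAST s → s=10. Stack: []
LOAD_FAST_LOAD_FAST b,y → push 17,17. Stack: [17, 17]
BINARY_OP // → 17 // 17 = 1. Stack: [1]
STORE_FAST m → m=1. Stack: []
LOAD_CONST → push 7. Stack: [7]
LOAD_FAST b → push 17. Stack: [7, 17]
BINARY_OP - → 7 - 17 = -10. Stack: [-10]
STORE_FAST u → u=-10. Stack: []
LOAD_FAST_LOAD_FAST y,y → push 17,17. Stack: [17, 17]
BINARY_OP % → 17 % 17 = 0. Stack: [0]
STORE_FAST s → s=0. Stack: []
LOAD_CONST → push 12. Stack: [12]
LOAD_FAST b → push 17. Stack: [12, 17]
BINARY_OP | → 12 | 17 = 29. Stack: [29]
LOAD_FAST_LOAD_FAST b,b → push 17,17. Stack: [29, 17, 17]
BINARY_OP | → 17 | 17 = 17. Stack: [29, 17]
BINARY_OP % → 29 % 17 = 12. Stack: [12]
STORE_FAST w → w=12. Stack: []
LOAD_CONST → push 36. Stack: [36]
STORE_FAST x → x=36. Stack: []
LOAD_FAST x → push 36. Stack: [36]
RETURN_VALUE → return 36.

36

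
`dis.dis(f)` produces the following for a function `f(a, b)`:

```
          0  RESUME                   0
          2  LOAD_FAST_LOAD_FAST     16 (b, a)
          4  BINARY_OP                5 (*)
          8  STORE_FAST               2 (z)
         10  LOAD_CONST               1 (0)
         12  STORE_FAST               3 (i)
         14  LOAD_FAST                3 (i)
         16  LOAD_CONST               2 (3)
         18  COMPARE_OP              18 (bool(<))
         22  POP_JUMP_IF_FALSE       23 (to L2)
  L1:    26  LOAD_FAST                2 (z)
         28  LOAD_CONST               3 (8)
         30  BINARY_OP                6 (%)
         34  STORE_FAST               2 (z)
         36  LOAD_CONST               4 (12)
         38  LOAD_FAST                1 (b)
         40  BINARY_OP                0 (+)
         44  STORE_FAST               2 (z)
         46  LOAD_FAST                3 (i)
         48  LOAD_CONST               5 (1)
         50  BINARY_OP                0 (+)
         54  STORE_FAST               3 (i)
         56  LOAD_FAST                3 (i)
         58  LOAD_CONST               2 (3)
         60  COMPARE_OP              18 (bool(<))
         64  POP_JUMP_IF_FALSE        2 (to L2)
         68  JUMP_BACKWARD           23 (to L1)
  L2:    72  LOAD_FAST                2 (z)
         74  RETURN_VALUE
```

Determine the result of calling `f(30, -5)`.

LOAD_FAST_LOAD_FAST b,a → push -5,30. Stack: [-5, 30]
BINARY_OP * → -5 * 30 = -150. Stack: [-150]
STORE_FAST z → z=-150. Stack: []
LOAD_CONST → push 0. Stack: [0]
STORE_FAST i → i=0. Stack: []
LOAD_FAST i → push 0. Stack: [0]
LOAD_CONST → push 3. Stack: [0, 3]
COMPARE_OP bool(<) → 0 vs 3 = True. Stack: [True]
POP_JUMP_IF_FALSE → pop True; no jump. Stack: []
LOAD_FAST z → push -150. Stack: [-150]
LOAD_CONST → push 8. Stack: [-150, 8]
BINARY_OP % → -150 % 8 = 2. Stack: [2]
STORE_FAST z → z=2. Stack: []
LOAD_CONST → push 12. Stack: [12]
LOAD_FAST b → push -5. Stack: [12, -5]
BINARY_OP + → 12 + -5 = 7. Stack: [7]
STORE_FAST z → z=7. Stack: []
LOAD_FAST i → push 0. Stack: [0]
LOAD_CONST → push 1. Stack: [0, 1]
BINARY_OP + → 0 + 1 = 1. Stack: [1]
STORE_FAST i → i=1. Stack: []
LOAD_FAST i → push 1. Stack: [1]
LOAD_CONST → push 3. Stack: [1, 3]
COMPARE_OP bool(<) → 1 vs 3 = True. Stack: [True]
POP_JUMP_IF_FALSE → pop True; no jump. Stack: []
LOAD_FAST z → push 7. Stack: [7]
LOAD_CONST → push 8. Stack: [7, 8]
BINARY_OP % → 7 % 8 = 7. Stack: [7]
STORE_FAST z → z=7. Stack: []
LOAD_CONST → push 12. Stack: [12]
LOAD_FAST b → push -5. Stack: [12, -5]
BINARY_OP + → 12 + -5 = 7. Stack: [7]
STORE_FAST z → z=7. Stack: []
LOAD_FAST i → push 1. Stack: [1]
LOAD_CONST → push 1. Stack: [1, 1]
BINARY_OP + → 1 + 1 = 2. Stack: [2]
STORE_FAST i → i=2. Stack: []
LOAD_FAST i → push 2. Stack: [2]
LOAD_CONST → push 3. Stack: [2, 3]
COMPARE_OP bool(<) → 2 vs 3 = True. Stack: [True]
POP_JUMP_IF_FALSE → pop True; no jump. Stack: []
LOAD_FAST z → push 7. Stack: [7]
LOAD_CONST → push 8. Stack: [7, 8]
BINARY_OP % → 7 % 8 = 7. Stack: [7]
STORE_FAST z → z=7. Stack: []
LOAD_CONST → push 12. Stack: [12]
LOAD_FAST b → push -5. Stack: [12, -5]
BINARY_OP + → 12 + -5 = 7. Stack: [7]
STORE_FAST z → z=7. Stack: []
LOAD_FAST i → push 2. Stack: [2]
LOAD_CONST → push 1. Stack: [2, 1]
BINARY_OP + → 2 + 1 = 3. Stack: [3]
STORE_FAST i → i=3. Stack: []
LOAD_FAST i → push 3. Stack: [3]
LOAD_CONST → push 3. Stack: [3, 3]
COMPARE_OP bool(<) → 3 vs 3 = False. Stack: [False]
POP_JUMP_IF_FALSE → pop False; jump. Stack: []
LOAD_FAST z → push 7. Stack: [7]
RETURN_VALUE → return 7.

7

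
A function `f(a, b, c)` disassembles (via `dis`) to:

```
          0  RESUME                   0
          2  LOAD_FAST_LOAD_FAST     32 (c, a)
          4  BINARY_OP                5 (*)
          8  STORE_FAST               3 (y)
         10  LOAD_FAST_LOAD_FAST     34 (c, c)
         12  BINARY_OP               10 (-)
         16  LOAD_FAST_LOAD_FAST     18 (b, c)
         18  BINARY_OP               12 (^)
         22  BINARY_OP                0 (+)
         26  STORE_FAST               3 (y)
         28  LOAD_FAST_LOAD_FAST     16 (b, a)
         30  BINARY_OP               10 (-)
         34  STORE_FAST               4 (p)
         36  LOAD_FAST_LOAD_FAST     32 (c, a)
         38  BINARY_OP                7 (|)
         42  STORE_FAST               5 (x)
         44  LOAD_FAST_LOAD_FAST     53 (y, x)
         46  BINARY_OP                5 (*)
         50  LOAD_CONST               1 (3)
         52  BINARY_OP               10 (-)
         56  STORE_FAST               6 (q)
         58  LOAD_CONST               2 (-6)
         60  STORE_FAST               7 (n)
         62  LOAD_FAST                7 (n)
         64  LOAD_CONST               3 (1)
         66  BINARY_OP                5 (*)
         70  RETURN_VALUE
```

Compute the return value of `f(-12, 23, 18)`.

-6

LOAD_FAST_LOAD_FAST c,a → push 18,-12. Stack: [18, -12]
BINARY_OP * → 18 * -12 = -216. Stack: [-216]
STORE_FAST y → y=-216. Stack: []
LOAD_FAST_LOAD_FAST c,c → push 18,18. Stack: [18, 18]
BINARY_OP - → 18 - 18 = 0. Stack: [0]
LOAD_FAST_LOAD_FAST b,c → push 23,18. Stack: [0, 23, 18]
BINARY_OP ^ → 23 ^ 18 = 5. Stack: [0, 5]
BINARY_OP + → 0 + 5 = 5. Stack: [5]
STORE_FAST y → y=5. Stack: []
LOAD_FAST_LOAD_FAST b,a → push 23,-12. Stack: [23, -12]
BINARY_OP - → 23 - -12 = 35. Stack: [35]
STORE_FAST p → p=35. Stack: []
LOAD_FAST_LOAD_FAST c,a → push 18,-12. Stack: [18, -12]
BINARY_OP | → 18 | -12 = -10. Stack: [-10]
STORE_FAST x → x=-10. Stack: []
LOAD_FAST_LOAD_FAST y,x → push 5,-10. Stack: [5, -10]
BINARY_OP * → 5 * -10 = -50. Stack: [-50]
LOAD_CONST → push 3. Stack: [-50, 3]
BINARY_OP - → -50 - 3 = -53. Stack: [-53]
STORE_FAST q → q=-53. Stack: []
LOAD_CONST → push -6. Stack: [-6]
STORE_FAST n → n=-6. Stack: []
LOAD_FAST n → push -6. Stack: [-6]
LOAD_CONST → push 1. Stack: [-6, 1]
BINARY_OP * → -6 * 1 = -6. Stack: [-6]
RETURN_VALUE → return -6.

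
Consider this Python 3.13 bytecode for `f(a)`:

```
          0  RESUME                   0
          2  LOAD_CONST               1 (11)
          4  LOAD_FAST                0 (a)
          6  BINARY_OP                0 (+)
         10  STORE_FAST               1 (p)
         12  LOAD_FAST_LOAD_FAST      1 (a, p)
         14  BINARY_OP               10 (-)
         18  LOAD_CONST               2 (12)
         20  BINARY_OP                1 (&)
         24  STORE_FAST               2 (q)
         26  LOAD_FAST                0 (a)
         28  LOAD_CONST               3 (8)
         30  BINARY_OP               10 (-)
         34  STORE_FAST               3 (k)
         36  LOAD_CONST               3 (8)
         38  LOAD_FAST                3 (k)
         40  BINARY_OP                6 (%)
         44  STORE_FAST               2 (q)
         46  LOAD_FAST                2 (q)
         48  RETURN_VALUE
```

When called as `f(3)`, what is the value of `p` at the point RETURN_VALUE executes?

14

LOAD_CONST → push 11. Stack: [11]
LOAD_FAST a → push 3. Stack: [11, 3]
BINARY_OP + → 11 + 3 = 14. Stack: [14]
STORE_FAST p → p=14. Stack: []
LOAD_FAST_LOAD_FAST a,p → push 3,14. Stack: [3, 14]
BINARY_OP - → 3 - 14 = -11. Stack: [-11]
LOAD_CONST → push 12. Stack: [-11, 12]
BINARY_OP & → -11 & 12 = 4. Stack: [4]
STORE_FAST q → q=4. Stack: []
LOAD_FAST a → push 3. Stack: [3]
LOAD_CONST → push 8. Stack: [3, 8]
BINARY_OP - → 3 - 8 = -5. Stack: [-5]
STORE_FAST k → k=-5. Stack: []
LOAD_CONST → push 8. Stack: [8]
LOAD_FAST k → push -5. Stack: [8, -5]
BINARY_OP % → 8 % -5 = -2. Stack: [-2]
STORE_FAST q → q=-2. Stack: []
LOAD_FAST q → push -2. Stack: [-2]
RETURN_VALUE → return -2.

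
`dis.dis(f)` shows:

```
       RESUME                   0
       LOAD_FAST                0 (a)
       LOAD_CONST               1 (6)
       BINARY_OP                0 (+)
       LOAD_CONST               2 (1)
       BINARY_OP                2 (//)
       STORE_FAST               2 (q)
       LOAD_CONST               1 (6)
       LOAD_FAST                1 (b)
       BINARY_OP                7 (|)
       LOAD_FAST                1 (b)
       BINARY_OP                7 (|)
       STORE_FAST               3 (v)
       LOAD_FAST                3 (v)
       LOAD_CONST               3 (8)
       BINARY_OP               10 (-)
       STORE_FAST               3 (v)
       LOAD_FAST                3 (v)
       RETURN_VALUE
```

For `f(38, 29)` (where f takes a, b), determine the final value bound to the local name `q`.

44

LOAD_FAST a → push 38. Stack: [38]
LOAD_CONST → push 6. Stack: [38, 6]
BINARY_OP + → 38 + 6 = 44. Stack: [44]
LOAD_CONST → push 1. Stack: [44, 1]
BINARY_OP // → 44 // 1 = 44. Stack: [44]
STORE_FAST q → q=44. Stack: []
LOAD_CONST → push 6. Stack: [6]
LOAD_FAST b → push 29. Stack: [6, 29]
BINARY_OP | → 6 | 29 = 31. Stack: [31]
LOAD_FAST b → push 29. Stack: [31, 29]
BINARY_OP | → 31 | 29 = 31. Stack: [31]
STORE_FAST v → v=31. Stack: []
LOAD_FAST v → push 31. Stack: [31]
LOAD_CONST → push 8. Stack: [31, 8]
BINARY_OP - → 31 - 8 = 23. Stack: [23]
STORE_FAST v → v=23. Stack: []
LOAD_FAST v → push 23. Stack: [23]
RETURN_VALUE → return 23.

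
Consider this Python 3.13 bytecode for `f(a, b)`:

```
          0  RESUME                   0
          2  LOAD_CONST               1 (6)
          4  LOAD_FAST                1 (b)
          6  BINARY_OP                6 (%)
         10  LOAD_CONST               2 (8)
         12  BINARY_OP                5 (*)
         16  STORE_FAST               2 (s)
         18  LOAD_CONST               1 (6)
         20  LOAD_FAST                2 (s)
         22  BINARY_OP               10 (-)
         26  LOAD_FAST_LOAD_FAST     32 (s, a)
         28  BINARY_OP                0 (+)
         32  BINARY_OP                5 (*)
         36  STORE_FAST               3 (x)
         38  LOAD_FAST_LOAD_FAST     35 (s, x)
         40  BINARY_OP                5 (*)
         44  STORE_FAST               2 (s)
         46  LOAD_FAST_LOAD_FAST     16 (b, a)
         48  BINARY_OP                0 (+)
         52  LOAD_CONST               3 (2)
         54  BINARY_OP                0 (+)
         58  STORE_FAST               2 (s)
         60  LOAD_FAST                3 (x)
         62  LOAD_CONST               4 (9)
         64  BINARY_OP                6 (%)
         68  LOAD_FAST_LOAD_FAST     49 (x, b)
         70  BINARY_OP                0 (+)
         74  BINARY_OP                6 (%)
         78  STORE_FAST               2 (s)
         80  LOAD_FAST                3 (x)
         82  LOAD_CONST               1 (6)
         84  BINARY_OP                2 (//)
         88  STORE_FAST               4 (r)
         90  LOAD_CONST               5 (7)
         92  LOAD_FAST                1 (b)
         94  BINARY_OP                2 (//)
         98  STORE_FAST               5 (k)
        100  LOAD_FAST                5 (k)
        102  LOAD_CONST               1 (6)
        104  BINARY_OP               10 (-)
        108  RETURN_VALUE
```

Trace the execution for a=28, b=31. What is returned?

LOAD_CONST → push 6. Stack: [6]
LOAD_FAST b → push 31. Stack: [6, 31]
BINARY_OP % → 6 % 31 = 6. Stack: [6]
LOAD_CONST → push 8. Stack: [6, 8]
BINARY_OP * → 6 * 8 = 48. Stack: [48]
STORE_FAST s → s=48. Stack: []
LOAD_CONST → push 6. Stack: [6]
LOAD_FAST s → push 48. Stack: [6, 48]
BINARY_OP - → 6 - 48 = -42. Stack: [-42]
LOAD_FAST_LOAD_FAST s,a → push 48,28. Stack: [-42, 48, 28]
BINARY_OP + → 48 + 28 = 76. Stack: [-42, 76]
BINARY_OP * → -42 * 76 = -3192. Stack: [-3192]
STORE_FAST x → x=-3192. Stack: []
LOAD_FAST_LOAD_FAST s,x → push 48,-3192. Stack: [48, -3192]
BINARY_OP * → 48 * -3192 = -153216. Stack: [-153216]
STORE_FAST s → s=-153216. Stack: []
LOAD_FAST_LOAD_FAST b,a → push 31,28. Stack: [31, 28]
BINARY_OP + → 31 + 28 = 59. Stack: [59]
LOAD_CONST → push 2. Stack: [59, 2]
BINARY_OP + → 59 + 2 = 61. Stack: [61]
STORE_FAST s → s=61. Stack: []
LOAD_FAST x → push -3192. Stack: [-3192]
LOAD_CONST → push 9. Stack: [-3192, 9]
BINARY_OP % → -3192 % 9 = 3. Stack: [3]
LOAD_FAST_LOAD_FAST x,b → push -3192,31. Stack: [3, -3192, 31]
BINARY_OP + → -3192 + 31 = -3161. Stack: [3, -3161]
BINARY_OP % → 3 % -3161 = -3158. Stack: [-3158]
STORE_FAST s → s=-3158. Stack: []
LOAD_FAST x → push -3192. Stack: [-3192]
LOAD_CONST → push 6. Stack: [-3192, 6]
BINARY_OP // → -3192 // 6 = -532. Stack: [-532]
STORE_FAST r → r=-532. Stack: []
LOAD_CONST → push 7. Stack: [7]
LOAD_FAST b → push 31. Stack: [7, 31]
BINARY_OP // → 7 // 31 = 0. Stack: [0]
STORE_FAST k → k=0. Stack: []
LOAD_FAST k → push 0. Stack: [0]
LOAD_CONST → push 6. Stack: [0, 6]
BINARY_OP - → 0 - 6 = -6. Stack: [-6]
RETURN_VALUE → return -6.

-6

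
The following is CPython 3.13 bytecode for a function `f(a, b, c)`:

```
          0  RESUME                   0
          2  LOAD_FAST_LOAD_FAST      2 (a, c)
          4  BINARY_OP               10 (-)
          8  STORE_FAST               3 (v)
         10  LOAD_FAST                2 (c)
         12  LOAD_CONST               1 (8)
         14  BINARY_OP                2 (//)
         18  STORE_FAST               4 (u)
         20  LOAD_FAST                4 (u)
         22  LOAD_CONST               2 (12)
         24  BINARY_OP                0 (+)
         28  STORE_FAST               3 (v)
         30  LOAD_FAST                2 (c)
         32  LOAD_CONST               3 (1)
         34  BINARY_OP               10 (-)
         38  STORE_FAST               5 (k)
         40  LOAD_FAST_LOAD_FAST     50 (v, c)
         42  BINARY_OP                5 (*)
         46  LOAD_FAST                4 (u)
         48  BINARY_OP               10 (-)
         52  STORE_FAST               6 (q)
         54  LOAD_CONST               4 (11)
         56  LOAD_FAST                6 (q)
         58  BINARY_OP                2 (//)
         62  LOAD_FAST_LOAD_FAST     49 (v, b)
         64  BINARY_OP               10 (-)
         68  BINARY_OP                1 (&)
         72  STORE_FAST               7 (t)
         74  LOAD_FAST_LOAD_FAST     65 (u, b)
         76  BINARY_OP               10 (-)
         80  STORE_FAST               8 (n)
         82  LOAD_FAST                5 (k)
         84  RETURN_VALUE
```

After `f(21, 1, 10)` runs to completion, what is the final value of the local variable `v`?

13

LOAD_FAST_LOAD_FAST a,c → push 21,10. Stack: [21, 10]
BINARY_OP - → 21 - 10 = 11. Stack: [11]
STORE_FAST v → v=11. Stack: []
LOAD_FAST c → push 10. Stack: [10]
LOAD_CONST → push 8. Stack: [10, 8]
BINARY_OP // → 10 // 8 = 1. Stack: [1]
STORE_FAST u → u=1. Stack: []
LOAD_FAST u → push 1. Stack: [1]
LOAD_CONST → push 12. Stack: [1, 12]
BINARY_OP + → 1 + 12 = 13. Stack: [13]
STORE_FAST v → v=13. Stack: []
LOAD_FAST c → push 10. Stack: [10]
LOAD_CONST → push 1. Stack: [10, 1]
BINARY_OP - → 10 - 1 = 9. Stack: [9]
STORE_FAST k → k=9. Stack: []
LOAD_FAST_LOAD_FAST v,c → push 13,10. Stack: [13, 10]
BINARY_OP * → 13 * 10 = 130. Stack: [130]
LOAD_FAST u → push 1. Stack: [130, 1]
BINARY_OP - → 130 - 1 = 129. Stack: [129]
STORE_FAST q → q=129. Stack: []
LOAD_CONST → push 11. Stack: [11]
LOAD_FAST q → push 129. Stack: [11, 129]
BINARY_OP // → 11 // 129 = 0. Stack: [0]
LOAD_FAST_LOAD_FAST v,b → push 13,1. Stack: [0, 13, 1]
BINARY_OP - → 13 - 1 = 12. Stack: [0, 12]
BINARY_OP & → 0 & 12 = 0. Stack: [0]
STORE_FAST t → t=0. Stack: []
LOAD_FAST_LOAD_FAST u,b → push 1,1. Stack: [1, 1]
BINARY_OP - → 1 - 1 = 0. Stack: [0]
STORE_FAST n → n=0. Stack: []
LOAD_FAST k → push 9. Stack: [9]
RETURN_VALUE → return 9.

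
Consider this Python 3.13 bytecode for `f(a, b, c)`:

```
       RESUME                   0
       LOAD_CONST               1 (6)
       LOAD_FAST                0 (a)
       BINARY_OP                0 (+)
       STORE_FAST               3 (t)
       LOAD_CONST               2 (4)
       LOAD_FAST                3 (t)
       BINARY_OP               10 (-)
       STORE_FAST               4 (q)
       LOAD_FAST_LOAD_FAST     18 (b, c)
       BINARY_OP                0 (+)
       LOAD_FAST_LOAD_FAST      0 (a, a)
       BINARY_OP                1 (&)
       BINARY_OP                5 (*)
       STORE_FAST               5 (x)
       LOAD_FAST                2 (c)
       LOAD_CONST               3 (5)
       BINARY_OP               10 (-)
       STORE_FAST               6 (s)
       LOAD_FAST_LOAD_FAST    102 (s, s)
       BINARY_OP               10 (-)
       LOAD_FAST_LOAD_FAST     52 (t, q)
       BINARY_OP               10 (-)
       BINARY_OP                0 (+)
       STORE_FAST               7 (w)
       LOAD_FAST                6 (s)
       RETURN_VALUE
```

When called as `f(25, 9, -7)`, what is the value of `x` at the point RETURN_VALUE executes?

50

LOAD_CONST → push 6. Stack: [6]
LOAD_FAST a → push 25. Stack: [6, 25]
BINARY_OP + → 6 + 25 = 31. Stack: [31]
STORE_FAST t → t=31. Stack: []
LOAD_CONST → push 4. Stack: [4]
LOAD_FAST t → push 31. Stack: [4, 31]
BINARY_OP - → 4 - 31 = -27. Stack: [-27]
STORE_FAST q → q=-27. Stack: []
LOAD_FAST_LOAD_FAST b,c → push 9,-7. Stack: [9, -7]
BINARY_OP + → 9 + -7 = 2. Stack: [2]
LOAD_FAST_LOAD_FAST a,a → push 25,25. Stack: [2, 25, 25]
BINARY_OP & → 25 & 25 = 25. Stack: [2, 25]
BINARY_OP * → 2 * 25 = 50. Stack: [50]
STORE_FAST x → x=50. Stack: []
LOAD_FAST c → push -7. Stack: [-7]
LOAD_CONST → push 5. Stack: [-7, 5]
BINARY_OP - → -7 - 5 = -12. Stack: [-12]
STORE_FAST s → s=-12. Stack: []
LOAD_FAST_LOAD_FAST s,s → push -12,-12. Stack: [-12, -12]
BINARY_OP - → -12 - -12 = 0. Stack: [0]
LOAD_FAST_LOAD_FAST t,q → push 31,-27. Stack: [0, 31, -27]
BINARY_OP - → 31 - -27 = 58. Stack: [0, 58]
BINARY_OP + → 0 + 58 = 58. Stack: [58]
STORE_FAST w → w=58. Stack: []
LOAD_FAST s → push -12. Stack: [-12]
RETURN_VALUE → return -12.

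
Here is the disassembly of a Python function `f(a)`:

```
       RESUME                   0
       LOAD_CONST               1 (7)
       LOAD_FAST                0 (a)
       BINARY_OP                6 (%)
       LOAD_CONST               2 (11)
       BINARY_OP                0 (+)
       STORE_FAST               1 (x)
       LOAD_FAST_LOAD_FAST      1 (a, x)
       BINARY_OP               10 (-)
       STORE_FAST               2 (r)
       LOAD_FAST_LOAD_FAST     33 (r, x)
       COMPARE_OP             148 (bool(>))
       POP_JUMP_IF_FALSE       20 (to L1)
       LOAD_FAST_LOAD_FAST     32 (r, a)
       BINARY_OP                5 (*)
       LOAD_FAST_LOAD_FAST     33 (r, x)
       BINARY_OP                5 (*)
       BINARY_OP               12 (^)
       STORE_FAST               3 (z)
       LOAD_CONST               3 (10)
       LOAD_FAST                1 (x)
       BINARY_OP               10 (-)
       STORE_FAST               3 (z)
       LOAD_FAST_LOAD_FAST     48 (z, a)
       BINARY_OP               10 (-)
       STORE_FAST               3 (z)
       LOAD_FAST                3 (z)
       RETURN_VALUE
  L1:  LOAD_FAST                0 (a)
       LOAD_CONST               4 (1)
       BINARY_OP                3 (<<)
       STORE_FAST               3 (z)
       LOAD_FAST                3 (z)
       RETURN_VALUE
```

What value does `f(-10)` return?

-20

LOAD_CONST → push 7. Stack: [7]
LOAD_FAST a → push -10. Stack: [7, -10]
BINARY_OP % → 7 % -10 = -3. Stack: [-3]
LOAD_CONST → push 11. Stack: [-3, 11]
BINARY_OP + → -3 + 11 = 8. Stack: [8]
STORE_FAST x → x=8. Stack: []
LOAD_FAST_LOAD_FAST a,x → push -10,8. Stack: [-10, 8]
BINARY_OP - → -10 - 8 = -18. Stack: [-18]
STORE_FAST r → r=-18. Stack: []
LOAD_FAST_LOAD_FAST r,x → push -18,8. Stack: [-18, 8]
COMPARE_OP bool(>) → -18 vs 8 = False. Stack: [False]
POP_JUMP_IF_FALSE → pop False; jump. Stack: []
LOAD_FAST a → push -10. Stack: [-10]
LOAD_CONST → push 1. Stack: [-10, 1]
BINARY_OP << → -10 << 1 = -20. Stack: [-20]
STORE_FAST z → z=-20. Stack: []
LOAD_FAST z → push -20. Stack: [-20]
RETURN_VALUE → return -20.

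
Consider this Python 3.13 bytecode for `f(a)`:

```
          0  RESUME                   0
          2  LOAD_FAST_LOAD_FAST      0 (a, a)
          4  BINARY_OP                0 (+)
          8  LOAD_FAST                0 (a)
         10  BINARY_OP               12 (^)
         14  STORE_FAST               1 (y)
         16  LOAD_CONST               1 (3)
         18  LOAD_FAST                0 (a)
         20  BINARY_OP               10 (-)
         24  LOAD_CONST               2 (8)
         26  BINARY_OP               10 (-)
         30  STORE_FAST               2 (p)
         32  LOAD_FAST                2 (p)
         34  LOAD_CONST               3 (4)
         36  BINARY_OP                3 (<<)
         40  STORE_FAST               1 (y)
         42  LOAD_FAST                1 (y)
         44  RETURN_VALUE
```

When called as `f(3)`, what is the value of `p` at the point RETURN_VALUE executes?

-8

LOAD_FAST_LOAD_FAST a,a → push 3,3. Stack: [3, 3]
BINARY_OP + → 3 + 3 = 6. Stack: [6]
LOAD_FAST a → push 3. Stack: [6, 3]
BINARY_OP ^ → 6 ^ 3 = 5. Stack: [5]
STORE_FAST y → y=5. Stack: []
LOAD_CONST → push 3. Stack: [3]
LOAD_FAST a → push 3. Stack: [3, 3]
BINARY_OP - → 3 - 3 = 0. Stack: [0]
LOAD_CONST → push 8. Stack: [0, 8]
BINARY_OP - → 0 - 8 = -8. Stack: [-8]
STORE_FAST p → p=-8. Stack: []
LOAD_FAST p → push -8. Stack: [-8]
LOAD_CONST → push 4. Stack: [-8, 4]
BINARY_OP << → -8 << 4 = -128. Stack: [-128]
STORE_FAST y → y=-128. Stack: []
LOAD_FAST y → push -128. Stack: [-128]
RETURN_VALUE → return -128.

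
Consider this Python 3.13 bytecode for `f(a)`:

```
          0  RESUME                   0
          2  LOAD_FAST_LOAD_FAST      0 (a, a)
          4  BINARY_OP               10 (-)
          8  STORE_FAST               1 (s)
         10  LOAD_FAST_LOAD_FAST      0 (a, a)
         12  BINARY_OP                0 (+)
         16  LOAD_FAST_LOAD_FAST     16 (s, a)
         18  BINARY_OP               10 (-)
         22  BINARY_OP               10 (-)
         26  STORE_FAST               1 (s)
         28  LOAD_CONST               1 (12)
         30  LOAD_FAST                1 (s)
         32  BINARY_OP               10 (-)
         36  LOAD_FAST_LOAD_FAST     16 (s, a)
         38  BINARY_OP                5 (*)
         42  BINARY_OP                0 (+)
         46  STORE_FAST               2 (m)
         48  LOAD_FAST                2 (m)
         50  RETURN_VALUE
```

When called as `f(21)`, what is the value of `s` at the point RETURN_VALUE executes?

LOAD_FAST_LOAD_FAST a,a → push 21,21. Stack: [21, 21]
BINARY_OP - → 21 - 21 = 0. Stack: [0]
STORE_FAST s → s=0. Stack: []
LOAD_FAST_LOAD_FAST a,a → push 21,21. Stack: [21, 21]
BINARY_OP + → 21 + 21 = 42. Stack: [42]
LOAD_FAST_LOAD_FAST s,a → push 0,21. Stack: [42, 0, 21]
BINARY_OP - → 0 - 21 = -21. Stack: [42, -21]
BINARY_OP - → 42 - -21 = 63. Stack: [63]
STORE_FAST s → s=63. Stack: []
LOAD_CONST → push 12. Stack: [12]
LOAD_FAST s → push 63. Stack: [12, 63]
BINARY_OP - → 12 - 63 = -51. Stack: [-51]
LOAD_FAST_LOAD_FAST s,a → push 63,21. Stack: [-51, 63, 21]
BINARY_OP * → 63 * 21 = 1323. Stack: [-51, 1323]
BINARY_OP + → -51 + 1323 = 1272. Stack: [1272]
STORE_FAST m → m=1272. Stack: []
LOAD_FAST m → push 1272. Stack: [1272]
RETURN_VALUE → return 1272.

63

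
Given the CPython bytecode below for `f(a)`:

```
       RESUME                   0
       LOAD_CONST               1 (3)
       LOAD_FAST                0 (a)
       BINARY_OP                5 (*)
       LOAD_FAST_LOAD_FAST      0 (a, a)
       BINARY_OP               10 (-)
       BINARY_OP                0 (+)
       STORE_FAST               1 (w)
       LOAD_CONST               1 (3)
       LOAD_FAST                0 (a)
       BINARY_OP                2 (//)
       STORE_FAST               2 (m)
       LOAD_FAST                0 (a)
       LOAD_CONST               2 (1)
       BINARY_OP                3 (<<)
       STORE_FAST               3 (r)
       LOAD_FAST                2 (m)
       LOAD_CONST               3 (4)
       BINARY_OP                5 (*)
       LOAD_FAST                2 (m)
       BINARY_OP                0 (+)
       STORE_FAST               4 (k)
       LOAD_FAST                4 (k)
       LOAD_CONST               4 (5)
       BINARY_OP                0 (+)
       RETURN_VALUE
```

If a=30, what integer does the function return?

5

LOAD_CONST → push 3. Stack: [3]
LOAD_FAST a → push 30. Stack: [3, 30]
BINARY_OP * → 3 * 30 = 90. Stack: [90]
LOAD_FAST_LOAD_FAST a,a → push 30,30. Stack: [90, 30, 30]
BINARY_OP - → 30 - 30 = 0. Stack: [90, 0]
BINARY_OP + → 90 + 0 = 90. Stack: [90]
STORE_FAST w → w=90. Stack: []
LOAD_CONST → push 3. Stack: [3]
LOAD_FAST a → push 30. Stack: [3, 30]
BINARY_OP // → 3 // 30 = 0. Stack: [0]
STORE_FAST m → m=0. Stack: []
LOAD_FAST a → push 30. Stack: [30]
LOAD_CONST → push 1. Stack: [30, 1]
BINARY_OP << → 30 << 1 = 60. Stack: [60]
STORE_FAST r → r=60. Stack: []
LOAD_FAST m → push 0. Stack: [0]
LOAD_CONST → push 4. Stack: [0, 4]
BINARY_OP * → 0 * 4 = 0. Stack: [0]
LOAD_FAST m → push 0. Stack: [0, 0]
BINARY_OP + → 0 + 0 = 0. Stack: [0]
STORE_FAST k → k=0. Stack: []
LOAD_FAST k → push 0. Stack: [0]
LOAD_CONST → push 5. Stack: [0, 5]
BINARY_OP + → 0 + 5 = 5. Stack: [5]
RETURN_VALUE → return 5.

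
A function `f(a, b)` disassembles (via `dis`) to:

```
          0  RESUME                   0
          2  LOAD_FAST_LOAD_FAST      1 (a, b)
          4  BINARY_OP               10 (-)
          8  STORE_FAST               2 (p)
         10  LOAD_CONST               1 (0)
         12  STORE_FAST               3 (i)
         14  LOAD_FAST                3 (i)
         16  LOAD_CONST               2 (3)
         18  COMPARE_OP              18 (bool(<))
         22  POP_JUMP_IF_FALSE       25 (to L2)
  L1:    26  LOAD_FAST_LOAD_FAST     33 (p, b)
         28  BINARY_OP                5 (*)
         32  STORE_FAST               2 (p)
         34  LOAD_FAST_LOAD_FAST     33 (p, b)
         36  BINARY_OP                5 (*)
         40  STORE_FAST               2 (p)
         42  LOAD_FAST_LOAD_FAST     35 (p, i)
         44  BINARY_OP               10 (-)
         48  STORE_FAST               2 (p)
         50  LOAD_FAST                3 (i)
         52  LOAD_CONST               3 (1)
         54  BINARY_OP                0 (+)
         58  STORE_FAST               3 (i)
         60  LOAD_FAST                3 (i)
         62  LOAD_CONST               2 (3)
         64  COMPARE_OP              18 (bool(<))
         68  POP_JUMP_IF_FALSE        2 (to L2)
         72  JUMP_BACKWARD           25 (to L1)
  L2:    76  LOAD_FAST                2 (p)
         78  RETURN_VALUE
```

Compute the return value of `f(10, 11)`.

LOAD_FAST_LOAD_FAST a,b → push 10,11
BINARY_OP - → 10 - 11 = -1
STORE_FAST p → p=-1
LOAD_CONST → push 0
STORE_FAST i → i=0
LOAD_FAST i → push 0
LOAD_CONST → push 3
COMPARE_OP bool(<) → 0 vs 3 = True
POP_JUMP_IF_FALSE → pop True; no jump
LOAD_FAST_LOAD_FAST p,b → push -1,11
BINARY_OP * → -1 * 11 = -11
STORE_FAST p → p=-11
LOAD_FAST_LOAD_FAST p,b → push -11,11
BINARY_OP * → -11 * 11 = -121
STORE_FAST p → p=-121
LOAD_FAST_LOAD_FAST p,i → push -121,0
BINARY_OP - → -121 - 0 = -121
STORE_FAST p → p=-121
LOAD_FAST i → push 0
LOAD_CONST → push 1
BINARY_OP + → 0 + 1 = 1
STORE_FAST i → i=1
LOAD_FAST i → push 1
LOAD_CONST → push 3
COMPARE_OP bool(<) → 1 vs 3 = True
POP_JUMP_IF_FALSE → pop True; no jump
LOAD_FAST_LOAD_FAST p,b → push -121,11
BINARY_OP * → -121 * 11 = -1331
STORE_FAST p → p=-1331
LOAD_FAST_LOAD_FAST p,b → push -1331,11
BINARY_OP * → -1331 * 11 = -14641
STORE_FAST p → p=-14641
LOAD_FAST_LOAD_FAST p,i → push -14641,1
BINARY_OP - → -14641 - 1 = -14642
STORE_FAST p → p=-14642
LOAD_FAST i → push 1
LOAD_CONST → push 1
BINARY_OP + → 1 + 1 = 2
STORE_FAST i → i=2
LOAD_FAST i → push 2
LOAD_CONST → push 3
COMPARE_OP bool(<) → 2 vs 3 = True
POP_JUMP_IF_FALSE → pop True; no jump
LOAD_FAST_LOAD_FAST p,b → push -14642,11
BINARY_OP * → -14642 * 11 = -161062
STORE_FAST p → p=-161062
LOAD_FAST_LOAD_FAST p,b → push -161062,11
BINARY_OP * → -161062 * 11 = -1771682
STORE_FAST p → p=-1771682
LOAD_FAST_LOAD_FAST p,i → push -1771682,2
BINARY_OP - → -1771682 - 2 = -1771684
STORE_FAST p → p=-1771684
LOAD_FAST i → push 2
LOAD_CONST → push 1
BINARY_OP + → 2 + 1 = 3
STORE_FAST i → i=3
LOAD_FAST i → push 3
LOAD_CONST → push 3
COMPARE_OP bool(<) → 3 vs 3 = False
POP_JUMP_IF_FALSE → pop False; jump
LOAD_FAST p → push -1771684
RETURN_VALUE → return -1771684.

-1771684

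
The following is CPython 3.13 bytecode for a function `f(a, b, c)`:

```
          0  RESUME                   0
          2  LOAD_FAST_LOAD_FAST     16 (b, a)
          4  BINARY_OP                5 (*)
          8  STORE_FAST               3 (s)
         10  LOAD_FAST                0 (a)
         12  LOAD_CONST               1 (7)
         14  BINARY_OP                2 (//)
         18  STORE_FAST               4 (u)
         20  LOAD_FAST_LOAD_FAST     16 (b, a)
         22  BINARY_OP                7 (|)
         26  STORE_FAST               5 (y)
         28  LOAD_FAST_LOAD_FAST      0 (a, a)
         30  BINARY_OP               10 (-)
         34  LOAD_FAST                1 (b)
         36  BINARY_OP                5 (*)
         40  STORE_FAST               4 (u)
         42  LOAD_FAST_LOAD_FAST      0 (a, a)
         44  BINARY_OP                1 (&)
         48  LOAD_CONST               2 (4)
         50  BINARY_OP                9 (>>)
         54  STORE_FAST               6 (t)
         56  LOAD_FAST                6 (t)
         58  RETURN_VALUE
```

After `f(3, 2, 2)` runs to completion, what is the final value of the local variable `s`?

LOAD_FAST_LOAD_FAST b,a → push 2,3. Stack: [2, 3]
BINARY_OP * → 2 * 3 = 6. Stack: [6]
STORE_FAST s → s=6. Stack: []
LOAD_FAST a → push 3. Stack: [3]
LOAD_CONST → push 7. Stack: [3, 7]
BINARY_OP // → 3 // 7 = 0. Stack: [0]
STORE_FAST u → u=0. Stack: []
LOAD_FAST_LOAD_FAST b,a → push 2,3. Stack: [2, 3]
BINARY_OP | → 2 | 3 = 3. Stack: [3]
STORE_FAST y → y=3. Stack: []
LOAD_FAST_LOAD_FAST a,a → push 3,3. Stack: [3, 3]
BINARY_OP - → 3 - 3 = 0. Stack: [0]
LOAD_FAST b → push 2. Stack: [0, 2]
BINARY_OP * → 0 * 2 = 0. Stack: [0]
STORE_FAST u → u=0. Stack: []
LOAD_FAST_LOAD_FAST a,a → push 3,3. Stack: [3, 3]
BINARY_OP & → 3 & 3 = 3. Stack: [3]
LOAD_CONST → push 4. Stack: [3, 4]
BINARY_OP >> → 3 >> 4 = 0. Stack: [0]
STORE_FAST t → t=0. Stack: []
LOAD_FAST t → push 0. Stack: [0]
RETURN_VALUE → return 0.

6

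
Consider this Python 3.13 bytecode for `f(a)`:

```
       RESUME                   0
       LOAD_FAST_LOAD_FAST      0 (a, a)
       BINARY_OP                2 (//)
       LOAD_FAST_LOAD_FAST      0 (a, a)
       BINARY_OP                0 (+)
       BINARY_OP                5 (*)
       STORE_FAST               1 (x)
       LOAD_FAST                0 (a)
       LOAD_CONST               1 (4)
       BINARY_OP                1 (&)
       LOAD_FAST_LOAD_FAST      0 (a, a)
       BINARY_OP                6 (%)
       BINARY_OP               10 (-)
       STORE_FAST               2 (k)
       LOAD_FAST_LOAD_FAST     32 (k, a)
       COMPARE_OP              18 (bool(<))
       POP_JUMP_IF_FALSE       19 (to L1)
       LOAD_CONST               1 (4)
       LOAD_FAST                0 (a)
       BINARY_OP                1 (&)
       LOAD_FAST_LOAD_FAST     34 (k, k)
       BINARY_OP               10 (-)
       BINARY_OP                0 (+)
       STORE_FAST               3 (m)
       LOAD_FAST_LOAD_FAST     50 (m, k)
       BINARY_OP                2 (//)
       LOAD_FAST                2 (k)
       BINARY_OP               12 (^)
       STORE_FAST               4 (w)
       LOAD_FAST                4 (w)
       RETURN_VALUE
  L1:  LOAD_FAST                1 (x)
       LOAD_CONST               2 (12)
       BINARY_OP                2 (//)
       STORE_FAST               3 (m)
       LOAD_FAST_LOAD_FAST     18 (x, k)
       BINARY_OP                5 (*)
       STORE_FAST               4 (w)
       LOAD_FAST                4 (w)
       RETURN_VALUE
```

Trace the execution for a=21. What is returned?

5

LOAD_FAST_LOAD_FAST a,a → push 21,21. Stack: [21, 21]
BINARY_OP // → 21 // 21 = 1. Stack: [1]
LOAD_FAST_LOAD_FAST a,a → push 21,21. Stack: [1, 21, 21]
BINARY_OP + → 21 + 21 = 42. Stack: [1, 42]
BINARY_OP * → 1 * 42 = 42. Stack: [42]
STORE_FAST x → x=42. Stack: []
LOAD_FAST a → push 21. Stack: [21]
LOAD_CONST → push 4. Stack: [21, 4]
BINARY_OP & → 21 & 4 = 4. Stack: [4]
LOAD_FAST_LOAD_FAST a,a → push 21,21. Stack: [4, 21, 21]
BINARY_OP % → 21 % 21 = 0. Stack: [4, 0]
BINARY_OP - → 4 - 0 = 4. Stack: [4]
STORE_FAST k → k=4. Stack: []
LOAD_FAST_LOAD_FAST k,a → push 4,21. Stack: [4, 21]
COMPARE_OP bool(<) → 4 vs 21 = True. Stack: [True]
POP_JUMP_IF_FALSE → pop True; no jump. Stack: []
LOAD_CONST → push 4. Stack: [4]
LOAD_FAST a → push 21. Stack: [4, 21]
BINARY_OP & → 4 & 21 = 4. Stack: [4]
LOAD_FAST_LOAD_FAST k,k → push 4,4. Stack: [4, 4, 4]
BINARY_OP - → 4 - 4 = 0. Stack: [4, 0]
BINARY_OP + → 4 + 0 = 4. Stack: [4]
STORE_FAST m → m=4. Stack: []
LOAD_FAST_LOAD_FAST m,k → push 4,4. Stack: [4, 4]
BINARY_OP // → 4 // 4 = 1. Stack: [1]
LOAD_FAST k → push 4. Stack: [1, 4]
BINARY_OP ^ → 1 ^ 4 = 5. Stack: [5]
STORE_FAST w → w=5. Stack: []
LOAD_FAST w → push 5. Stack: [5]
RETURN_VALUE → return 5.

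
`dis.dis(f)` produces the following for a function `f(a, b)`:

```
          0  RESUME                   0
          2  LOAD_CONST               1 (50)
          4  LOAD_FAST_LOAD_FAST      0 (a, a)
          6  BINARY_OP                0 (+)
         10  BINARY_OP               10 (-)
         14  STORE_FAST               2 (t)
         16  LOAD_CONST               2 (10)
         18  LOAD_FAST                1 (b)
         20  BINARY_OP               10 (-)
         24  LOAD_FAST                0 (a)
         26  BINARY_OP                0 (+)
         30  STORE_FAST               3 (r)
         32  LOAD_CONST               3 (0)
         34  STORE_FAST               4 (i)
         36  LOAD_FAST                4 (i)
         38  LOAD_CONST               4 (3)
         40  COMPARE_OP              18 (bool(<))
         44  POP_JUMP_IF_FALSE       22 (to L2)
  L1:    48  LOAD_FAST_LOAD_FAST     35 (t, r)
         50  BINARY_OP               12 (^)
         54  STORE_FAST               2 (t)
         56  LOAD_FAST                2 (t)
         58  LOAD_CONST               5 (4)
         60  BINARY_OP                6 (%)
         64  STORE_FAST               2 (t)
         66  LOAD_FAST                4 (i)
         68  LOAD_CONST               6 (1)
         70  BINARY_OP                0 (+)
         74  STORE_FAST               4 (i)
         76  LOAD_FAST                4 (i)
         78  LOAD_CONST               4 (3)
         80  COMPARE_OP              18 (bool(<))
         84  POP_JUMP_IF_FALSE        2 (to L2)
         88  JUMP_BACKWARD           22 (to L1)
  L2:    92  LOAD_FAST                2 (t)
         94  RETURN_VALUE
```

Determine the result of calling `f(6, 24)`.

2

LOAD_CONST → push 50. Stack: [50]
LOAD_FAST_LOAD_FAST a,a → push 6,6. Stack: [50, 6, 6]
BINARY_OP + → 6 + 6 = 12. Stack: [50, 12]
BINARY_OP - → 50 - 12 = 38. Stack: [38]
STORE_FAST t → t=38. Stack: []
LOAD_CONST → push 10. Stack: [10]
LOAD_FAST b → push 24. Stack: [10, 24]
BINARY_OP - → 10 - 24 = -14. Stack: [-14]
LOAD_FAST a → push 6. Stack: [-14, 6]
BINARY_OP + → -14 + 6 = -8. Stack: [-8]
STORE_FAST r → r=-8. Stack: []
LOAD_CONST → push 0. Stack: [0]
STORE_FAST i → i=0. Stack: []
LOAD_FAST i → push 0. Stack: [0]
LOAD_CONST → push 3. Stack: [0, 3]
COMPARE_OP bool(<) → 0 vs 3 = True. Stack: [True]
POP_JUMP_IF_FALSE → pop True; no jump. Stack: []
LOAD_FAST_LOAD_FAST t,r → push 38,-8. Stack: [38, -8]
BINARY_OP ^ → 38 ^ -8 = -34. Stack: [-34]
STORE_FAST t → t=-34. Stack: []
LOAD_FAST t → push -34. Stack: [-34]
LOAD_CONST → push 4. Stack: [-34, 4]
BINARY_OP % → -34 % 4 = 2. Stack: [2]
STORE_FAST t → t=2. Stack: []
LOAD_FAST i → push 0. Stack: [0]
LOAD_CONST → push 1. Stack: [0, 1]
BINARY_OP + → 0 + 1 = 1. Stack: [1]
STORE_FAST i → i=1. Stack: []
LOAD_FAST i → push 1. Stack: [1]
LOAD_CONST → push 3. Stack: [1, 3]
COMPARE_OP bool(<) → 1 vs 3 = True. Stack: [True]
POP_JUMP_IF_FALSE → pop True; no jump. Stack: []
LOAD_FAST_LOAD_FAST t,r → push 2,-8. Stack: [2, -8]
BINARY_OP ^ → 2 ^ -8 = -6. Stack: [-6]
STORE_FAST t → t=-6. Stack: []
LOAD_FAST t → push -6. Stack: [-6]
LOAD_CONST → push 4. Stack: [-6, 4]
BINARY_OP % → -6 % 4 = 2. Stack: [2]
STORE_FAST t → t=2. Stack: []
LOAD_FAST i → push 1. Stack: [1]
LOAD_CONST → push 1. Stack: [1, 1]
BINARY_OP + → 1 + 1 = 2. Stack: [2]
STORE_FAST i → i=2. Stack: []
LOAD_FAST i → push 2. Stack: [2]
LOAD_CONST → push 3. Stack: [2, 3]
COMPARE_OP bool(<) → 2 vs 3 = True. Stack: [True]
POP_JUMP_IF_FALSE → pop True; no jump. Stack: []
LOAD_FAST_LOAD_FAST t,r → push 2,-8. Stack: [2, -8]
BINARY_OP ^ → 2 ^ -8 = -6. Stack: [-6]
STORE_FAST t → t=-6. Stack: []
LOAD_FAST t → push -6. Stack: [-6]
LOAD_CONST → push 4. Stack: [-6, 4]
BINARY_OP % → -6 % 4 = 2. Stack: [2]
STORE_FAST t → t=2. Stack: []
LOAD_FAST i → push 2. Stack: [2]
LOAD_CONST → push 1. Stack: [2, 1]
BINARY_OP + → 2 + 1 = 3. Stack: [3]
STORE_FAST i → i=3. Stack: []
LOAD_FAST i → push 3. Stack: [3]
LOAD_CONST → push 3. Stack: [3, 3]
COMPARE_OP bool(<) → 3 vs 3 = False. Stack: [False]
POP_JUMP_IF_FALSE → pop False; jump. Stack: []
LOAD_FAST t → push 2. Stack: [2]
RETURN_VALUE → return 2.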